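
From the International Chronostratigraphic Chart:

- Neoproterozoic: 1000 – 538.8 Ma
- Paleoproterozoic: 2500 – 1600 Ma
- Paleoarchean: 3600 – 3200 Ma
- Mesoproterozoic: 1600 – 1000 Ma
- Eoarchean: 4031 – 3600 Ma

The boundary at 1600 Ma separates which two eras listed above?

Paleoproterozoic and Mesoproterozoic

The Paleoproterozoic ends at 1600 Ma and the Mesoproterozoic begins at 1600 Ma, so they share that boundary.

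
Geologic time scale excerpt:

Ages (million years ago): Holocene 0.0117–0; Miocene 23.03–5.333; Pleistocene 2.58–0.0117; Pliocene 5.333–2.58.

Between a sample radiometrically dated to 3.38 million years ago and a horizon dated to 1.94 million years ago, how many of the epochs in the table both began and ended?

The older date is 3.38 Ma and the younger is 1.94 Ma.
No epoch both begins after 3.38 Ma and ends before 1.94 Ma, so the count is 0.

0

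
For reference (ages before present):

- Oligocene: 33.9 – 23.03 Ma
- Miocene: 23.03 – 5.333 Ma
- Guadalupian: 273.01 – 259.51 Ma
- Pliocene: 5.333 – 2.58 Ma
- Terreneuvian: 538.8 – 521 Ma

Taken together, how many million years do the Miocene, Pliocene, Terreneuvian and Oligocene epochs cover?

Each duration: Miocene = 17.697; Pliocene = 2.753; Terreneuvian = 17.8; Oligocene = 10.87.
Sum: 17.697 + 2.753 + 17.8 + 10.87 = 49.12 Myr.

49.12 million years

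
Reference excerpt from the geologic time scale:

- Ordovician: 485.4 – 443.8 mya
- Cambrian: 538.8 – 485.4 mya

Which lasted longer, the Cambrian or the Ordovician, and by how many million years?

Cambrian, by 11.8 million years

Cambrian: 538.8 − 485.4 = 53.4 Myr.
Ordovician: 485.4 − 443.8 = 41.6 Myr.
Difference: 53.4 − 41.6 = 11.8 Myr, so the Cambrian was longer.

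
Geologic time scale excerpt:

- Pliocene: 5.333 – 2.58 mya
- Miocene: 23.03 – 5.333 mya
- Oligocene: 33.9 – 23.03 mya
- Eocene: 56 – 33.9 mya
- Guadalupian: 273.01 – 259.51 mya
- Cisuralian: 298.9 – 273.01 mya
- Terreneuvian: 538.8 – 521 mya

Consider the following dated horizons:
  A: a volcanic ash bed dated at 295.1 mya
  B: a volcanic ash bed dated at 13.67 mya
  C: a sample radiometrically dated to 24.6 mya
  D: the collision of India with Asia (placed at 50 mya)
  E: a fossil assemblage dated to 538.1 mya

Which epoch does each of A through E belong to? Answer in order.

A — Cisuralian; B — Miocene; C — Oligocene; D — Eocene; E — Terreneuvian

A: 295.1 Ma lies in 298.9–273.01 Ma, so Cisuralian.
B: 13.67 Ma lies in 23.03–5.333 Ma, so Miocene.
C: 24.6 Ma lies in 33.9–23.03 Ma, so Oligocene.
D: 50 Ma lies in 56–33.9 Ma, so Eocene.
E: 538.1 Ma lies in 538.8–521 Ma, so Terreneuvian.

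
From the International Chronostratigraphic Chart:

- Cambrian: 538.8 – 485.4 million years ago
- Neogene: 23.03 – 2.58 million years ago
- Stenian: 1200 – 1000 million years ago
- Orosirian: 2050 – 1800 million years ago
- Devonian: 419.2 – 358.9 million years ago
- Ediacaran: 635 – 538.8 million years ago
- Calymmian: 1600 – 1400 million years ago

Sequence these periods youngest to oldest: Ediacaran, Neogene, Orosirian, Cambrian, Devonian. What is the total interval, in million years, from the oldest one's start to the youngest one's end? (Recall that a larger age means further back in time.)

Start ages (Ma): Orosirian 2050, Ediacaran 635, Cambrian 538.8, Devonian 419.2, Neogene 23.03.
Ordered youngest to oldest: Neogene, Devonian, Cambrian, Ediacaran, Orosirian.
Span = 2050 − 2.58 = 2047.42 Myr.

Neogene → Devonian → Cambrian → Ediacaran → Orosirian; total span 2047.42 Myr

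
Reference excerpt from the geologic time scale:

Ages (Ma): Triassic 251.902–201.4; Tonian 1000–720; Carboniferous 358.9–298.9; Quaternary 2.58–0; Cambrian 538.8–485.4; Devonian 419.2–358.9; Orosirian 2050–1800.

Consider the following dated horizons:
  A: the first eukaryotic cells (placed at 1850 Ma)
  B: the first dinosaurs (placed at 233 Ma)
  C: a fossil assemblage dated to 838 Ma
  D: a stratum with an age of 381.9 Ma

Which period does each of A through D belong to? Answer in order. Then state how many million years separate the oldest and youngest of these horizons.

Match each age against the start–end ranges in the excerpt: A = 1850 Ma → Orosirian (2050–1800); B = 233 Ma → Triassic (251.902–201.4); C = 838 Ma → Tonian (1000–720); D = 381.9 Ma → Devonian (419.2–358.9).
The largest age is 1850 Ma and the smallest is 233 Ma; their difference is 1617 Myr.

A — Orosirian; B — Triassic; C — Tonian; D — Devonian; span 1617 million years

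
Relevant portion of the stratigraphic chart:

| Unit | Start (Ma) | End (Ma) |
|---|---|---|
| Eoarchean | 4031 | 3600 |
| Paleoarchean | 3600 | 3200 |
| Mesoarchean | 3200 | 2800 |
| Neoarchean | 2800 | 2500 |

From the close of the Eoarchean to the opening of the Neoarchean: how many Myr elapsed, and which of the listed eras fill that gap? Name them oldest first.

The Eoarchean closes at 3600 Ma and the Neoarchean opens at 2800 Ma, so the interval is 3600 − 2800 = 800 Myr.
An era fits inside if it starts at or after 3600 Ma and ends at or before 2800 Ma; oldest first that gives Paleoarchean, Mesoarchean.

800 million years; Paleoarchean, Mesoarchean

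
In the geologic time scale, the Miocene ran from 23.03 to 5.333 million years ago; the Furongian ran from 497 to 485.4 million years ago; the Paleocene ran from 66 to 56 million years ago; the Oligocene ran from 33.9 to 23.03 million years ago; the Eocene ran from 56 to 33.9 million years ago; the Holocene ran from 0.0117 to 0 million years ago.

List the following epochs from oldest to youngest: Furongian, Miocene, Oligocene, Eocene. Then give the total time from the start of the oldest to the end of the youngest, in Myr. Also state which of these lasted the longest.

Furongian, Eocene, Oligocene, Miocene; total span 491.667 Myr; longest is Eocene

From the excerpt: Furongian 497–485.4; Miocene 23.03–5.333; Oligocene 33.9–23.03; Eocene 56–33.9 (Ma).
Larger Ma is earlier, so the oldest is Furongian and the youngest is Miocene; oldest to youngest: Furongian, Eocene, Oligocene, Miocene.
Oldest start 497 minus youngest end 5.333 gives 491.667 Myr overall.
Individual lengths (start − end): Eocene 22.1; Furongian 11.6; Miocene 17.697; Oligocene 10.87. The largest is Eocene at 22.1 Myr.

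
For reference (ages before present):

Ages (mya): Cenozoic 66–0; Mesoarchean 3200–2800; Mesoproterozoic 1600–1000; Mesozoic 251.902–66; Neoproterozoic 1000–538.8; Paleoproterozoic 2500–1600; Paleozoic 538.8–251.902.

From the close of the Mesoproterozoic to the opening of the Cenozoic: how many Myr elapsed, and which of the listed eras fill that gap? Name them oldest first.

934 million years; Neoproterozoic, Paleozoic, Mesozoic

The Mesoproterozoic closes at 1000 Ma and the Cenozoic opens at 66 Ma, so the interval is 1000 − 66 = 934 Myr.
An era fits inside if it starts at or after 1000 Ma and ends at or before 66 Ma; oldest first that gives Neoproterozoic, Paleozoic, Mesozoic.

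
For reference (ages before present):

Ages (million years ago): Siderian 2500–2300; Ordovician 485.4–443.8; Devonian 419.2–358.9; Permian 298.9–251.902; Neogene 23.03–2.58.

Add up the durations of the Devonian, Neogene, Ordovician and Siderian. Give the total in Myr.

322.35 million years

Duration is start − end for each: (419.2 − 358.9) + (23.03 − 2.58) + (485.4 − 443.8) + (2500 − 2300).
That is 60.3 + 20.45 + 41.6 + 200, which totals 322.35 million years.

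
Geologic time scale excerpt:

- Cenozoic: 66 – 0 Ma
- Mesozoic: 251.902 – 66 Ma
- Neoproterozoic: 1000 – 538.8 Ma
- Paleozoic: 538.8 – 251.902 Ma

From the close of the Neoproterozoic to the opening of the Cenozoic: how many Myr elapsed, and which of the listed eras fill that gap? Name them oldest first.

472.8 million years; Paleozoic, Mesozoic

The Neoproterozoic closes at 538.8 Ma and the Cenozoic opens at 66 Ma, so the interval is 538.8 − 66 = 472.8 Myr.
An era fits inside if it starts at or after 538.8 Ma and ends at or before 66 Ma; oldest first that gives Paleozoic, Mesozoic.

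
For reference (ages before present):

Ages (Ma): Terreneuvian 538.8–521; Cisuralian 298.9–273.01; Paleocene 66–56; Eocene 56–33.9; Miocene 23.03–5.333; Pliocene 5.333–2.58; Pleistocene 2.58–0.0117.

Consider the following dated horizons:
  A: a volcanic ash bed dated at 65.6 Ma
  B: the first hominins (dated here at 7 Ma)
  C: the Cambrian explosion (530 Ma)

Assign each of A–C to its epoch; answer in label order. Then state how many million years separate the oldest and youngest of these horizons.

A — Paleocene; B — Miocene; C — Terreneuvian; span 523 million years

A: 65.6 Ma lies in 66–56 Ma, so Paleocene.
B: 7 Ma lies in 23.03–5.333 Ma, so Miocene.
C: 530 Ma lies in 538.8–521 Ma, so Terreneuvian.
Oldest = 530 Ma, youngest = 7 Ma → span 523 Myr.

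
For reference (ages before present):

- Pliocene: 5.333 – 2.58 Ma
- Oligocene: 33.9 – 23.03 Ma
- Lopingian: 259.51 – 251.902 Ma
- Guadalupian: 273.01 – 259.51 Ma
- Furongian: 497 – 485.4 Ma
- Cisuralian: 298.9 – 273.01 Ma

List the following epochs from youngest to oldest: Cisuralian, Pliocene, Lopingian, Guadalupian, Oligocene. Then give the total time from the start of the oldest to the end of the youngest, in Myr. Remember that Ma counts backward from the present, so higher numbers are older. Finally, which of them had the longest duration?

Pliocene, Oligocene, Lopingian, Guadalupian, Cisuralian; total span 296.32 Myr; longest is Cisuralian

Start ages (Ma): Cisuralian 298.9, Guadalupian 273.01, Lopingian 259.51, Oligocene 33.9, Pliocene 5.333.
Ordered youngest to oldest: Pliocene, Oligocene, Lopingian, Guadalupian, Cisuralian.
Span = 298.9 − 2.58 = 296.32 Myr.
Durations: Pliocene 2.753, Oligocene 10.87, Guadalupian 13.5, Cisuralian 25.89, Lopingian 7.608 → longest is Cisuralian (25.89 Myr).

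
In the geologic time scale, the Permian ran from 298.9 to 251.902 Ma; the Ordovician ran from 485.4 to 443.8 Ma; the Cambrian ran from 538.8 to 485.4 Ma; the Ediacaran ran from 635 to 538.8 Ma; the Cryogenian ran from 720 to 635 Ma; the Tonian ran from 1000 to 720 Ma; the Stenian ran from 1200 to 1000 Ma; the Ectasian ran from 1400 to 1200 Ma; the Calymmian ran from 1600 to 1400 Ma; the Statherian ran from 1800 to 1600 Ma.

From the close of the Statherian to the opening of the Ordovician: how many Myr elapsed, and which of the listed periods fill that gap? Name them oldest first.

1114.6 million years; Calymmian, Ectasian, Stenian, Tonian, Cryogenian, Ediacaran, Cambrian

The Statherian closes at 1600 Ma and the Ordovician opens at 485.4 Ma, so the interval is 1600 − 485.4 = 1114.6 Myr.
A period fits inside if it starts at or after 1600 Ma and ends at or before 485.4 Ma; oldest first that gives Calymmian, Ectasian, Stenian, Tonian, Cryogenian, Ediacaran, Cambrian.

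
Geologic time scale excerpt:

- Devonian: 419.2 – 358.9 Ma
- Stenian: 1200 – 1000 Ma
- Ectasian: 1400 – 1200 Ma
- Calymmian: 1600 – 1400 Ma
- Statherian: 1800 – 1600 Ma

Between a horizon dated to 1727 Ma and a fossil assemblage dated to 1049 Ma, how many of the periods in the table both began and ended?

2

The older date is 1727 Ma and the younger is 1049 Ma.
Periods with start < 1727 and end > 1049 Ma: Calymmian (1600–1400), Ectasian (1400–1200).
That is 2 complete periods.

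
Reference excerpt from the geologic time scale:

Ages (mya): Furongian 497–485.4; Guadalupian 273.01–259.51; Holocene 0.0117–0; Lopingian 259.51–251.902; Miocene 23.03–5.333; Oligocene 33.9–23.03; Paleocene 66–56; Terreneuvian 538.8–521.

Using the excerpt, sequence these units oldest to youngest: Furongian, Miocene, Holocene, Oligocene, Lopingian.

Furongian, Lopingian, Oligocene, Miocene, Holocene

Read off each span (Ma): Furongian 497–485.4; Miocene 23.03–5.333; Holocene 0.0117–0; Oligocene 33.9–23.03; Lopingian 259.51–251.902.
Larger Ma is older, so oldest→youngest is Furongian, Lopingian, Oligocene, Miocene, Holocene.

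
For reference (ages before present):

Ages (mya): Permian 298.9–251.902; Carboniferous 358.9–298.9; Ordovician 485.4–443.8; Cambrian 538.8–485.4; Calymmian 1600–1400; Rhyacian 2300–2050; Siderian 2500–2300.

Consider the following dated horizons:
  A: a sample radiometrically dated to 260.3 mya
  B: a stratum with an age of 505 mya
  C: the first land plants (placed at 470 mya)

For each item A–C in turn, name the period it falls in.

A — Permian; B — Cambrian; C — Ordovician

Match each age against the start–end ranges in the excerpt: A = 260.3 Ma → Permian (298.9–251.902); B = 505 Ma → Cambrian (538.8–485.4); C = 470 Ma → Ordovician (485.4–443.8).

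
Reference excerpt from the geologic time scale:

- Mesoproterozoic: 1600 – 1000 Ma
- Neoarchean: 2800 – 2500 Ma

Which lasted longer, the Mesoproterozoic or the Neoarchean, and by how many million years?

Mesoproterozoic: 1600 − 1000 = 600 Myr.
Neoarchean: 2800 − 2500 = 300 Myr.
Difference: 600 − 300 = 300 Myr, so the Mesoproterozoic was longer.

Mesoproterozoic, by 300 million years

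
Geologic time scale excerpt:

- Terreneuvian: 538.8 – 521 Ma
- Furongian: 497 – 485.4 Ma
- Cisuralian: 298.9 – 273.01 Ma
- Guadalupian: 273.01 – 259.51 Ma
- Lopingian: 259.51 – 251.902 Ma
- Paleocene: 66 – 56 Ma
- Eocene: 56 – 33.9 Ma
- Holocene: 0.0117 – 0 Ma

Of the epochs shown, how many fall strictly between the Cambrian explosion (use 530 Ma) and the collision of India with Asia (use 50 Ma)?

5

The older date is 530 Ma and the younger is 50 Ma.
Epochs with start < 530 and end > 50 Ma: Furongian (497–485.4), Cisuralian (298.9–273.01), Guadalupian (273.01–259.51), Lopingian (259.51–251.902), Paleocene (66–56).
That is 5 complete epochs.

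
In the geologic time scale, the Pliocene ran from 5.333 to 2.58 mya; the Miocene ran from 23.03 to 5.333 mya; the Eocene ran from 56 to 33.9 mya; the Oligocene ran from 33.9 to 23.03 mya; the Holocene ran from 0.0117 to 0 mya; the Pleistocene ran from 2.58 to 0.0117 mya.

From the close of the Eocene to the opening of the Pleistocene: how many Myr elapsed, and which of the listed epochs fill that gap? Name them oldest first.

31.32 million years; Oligocene, Miocene, Pliocene

The Eocene closes at 33.9 Ma and the Pleistocene opens at 2.58 Ma, so the interval is 33.9 − 2.58 = 31.32 Myr.
An epoch fits inside if it starts at or after 33.9 Ma and ends at or before 2.58 Ma; oldest first that gives Oligocene, Miocene, Pliocene.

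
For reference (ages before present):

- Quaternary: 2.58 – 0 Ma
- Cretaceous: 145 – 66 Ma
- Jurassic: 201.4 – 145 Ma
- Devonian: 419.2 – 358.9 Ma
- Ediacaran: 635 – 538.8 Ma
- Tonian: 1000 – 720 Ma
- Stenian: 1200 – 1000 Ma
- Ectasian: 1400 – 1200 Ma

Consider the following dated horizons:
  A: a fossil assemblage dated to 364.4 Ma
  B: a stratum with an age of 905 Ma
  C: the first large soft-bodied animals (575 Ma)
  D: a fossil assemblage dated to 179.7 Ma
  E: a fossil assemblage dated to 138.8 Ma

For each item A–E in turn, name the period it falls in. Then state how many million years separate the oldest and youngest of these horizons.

A — Devonian; B — Tonian; C — Ediacaran; D — Jurassic; E — Cretaceous; span 766.2 million years

A: 364.4 Ma lies in 419.2–358.9 Ma, so Devonian.
B: 905 Ma lies in 1000–720 Ma, so Tonian.
C: 575 Ma lies in 635–538.8 Ma, so Ediacaran.
D: 179.7 Ma lies in 201.4–145 Ma, so Jurassic.
E: 138.8 Ma lies in 145–66 Ma, so Cretaceous.
Oldest = 905 Ma, youngest = 138.8 Ma → span 766.2 Myr.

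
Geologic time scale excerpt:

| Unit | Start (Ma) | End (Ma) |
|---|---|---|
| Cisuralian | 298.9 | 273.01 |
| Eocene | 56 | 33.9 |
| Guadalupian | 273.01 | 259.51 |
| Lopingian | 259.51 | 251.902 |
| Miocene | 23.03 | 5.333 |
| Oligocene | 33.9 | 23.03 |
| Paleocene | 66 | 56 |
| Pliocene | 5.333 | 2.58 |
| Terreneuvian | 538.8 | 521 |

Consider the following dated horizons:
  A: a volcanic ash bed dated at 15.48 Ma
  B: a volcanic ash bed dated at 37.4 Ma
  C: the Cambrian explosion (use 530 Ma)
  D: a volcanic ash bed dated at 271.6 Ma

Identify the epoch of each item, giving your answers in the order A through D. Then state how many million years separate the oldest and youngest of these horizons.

Match each age against the start–end ranges in the excerpt: A = 15.48 Ma → Miocene (23.03–5.333); B = 37.4 Ma → Eocene (56–33.9); C = 530 Ma → Terreneuvian (538.8–521); D = 271.6 Ma → Guadalupian (273.01–259.51).
The largest age is 530 Ma and the smallest is 15.48 Ma; their difference is 514.52 Myr.

A — Miocene; B — Eocene; C — Terreneuvian; D — Guadalupian; span 514.52 million years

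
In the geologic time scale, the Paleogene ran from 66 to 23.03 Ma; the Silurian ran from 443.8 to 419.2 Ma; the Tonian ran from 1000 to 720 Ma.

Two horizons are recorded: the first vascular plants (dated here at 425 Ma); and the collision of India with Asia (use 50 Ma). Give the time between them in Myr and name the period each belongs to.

Elapsed time: 425 − 50 = 375 Myr.
425 Ma lies within 443.8–419.2 Ma: Silurian.
50 Ma lies within 66–23.03 Ma: Paleogene.

375 million years apart; the first in the Silurian, the second in the Paleogene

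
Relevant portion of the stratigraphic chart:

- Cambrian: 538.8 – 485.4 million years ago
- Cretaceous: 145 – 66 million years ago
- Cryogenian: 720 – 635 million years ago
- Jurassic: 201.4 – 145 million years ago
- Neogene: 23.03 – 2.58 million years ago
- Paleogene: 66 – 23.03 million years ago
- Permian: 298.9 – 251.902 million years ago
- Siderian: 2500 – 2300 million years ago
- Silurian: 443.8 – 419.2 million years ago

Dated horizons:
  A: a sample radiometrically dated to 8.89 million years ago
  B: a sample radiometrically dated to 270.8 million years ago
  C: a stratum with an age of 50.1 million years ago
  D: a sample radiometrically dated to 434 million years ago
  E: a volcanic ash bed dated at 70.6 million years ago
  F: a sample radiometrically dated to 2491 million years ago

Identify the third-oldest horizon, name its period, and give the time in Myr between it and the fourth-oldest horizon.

Sorted oldest-first by Ma: F (2491), D (434), B (270.8), E (70.6), C (50.1), A (8.89).
The third oldest is B at 270.8 Ma, which lies in 298.9–251.902 Ma: the Permian.
The fourth oldest is E at 70.6 Ma; separation = |270.8 − 70.6| = 200.2 Myr.

B, in the Permian; 200.2 million years to E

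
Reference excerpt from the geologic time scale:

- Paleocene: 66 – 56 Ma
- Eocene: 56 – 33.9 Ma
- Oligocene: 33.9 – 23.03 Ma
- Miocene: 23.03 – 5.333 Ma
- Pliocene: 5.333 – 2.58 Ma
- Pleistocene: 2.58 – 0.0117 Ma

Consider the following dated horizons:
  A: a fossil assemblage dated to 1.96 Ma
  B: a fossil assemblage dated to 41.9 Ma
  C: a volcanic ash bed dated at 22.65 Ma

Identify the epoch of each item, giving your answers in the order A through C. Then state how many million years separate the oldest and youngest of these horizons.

A — Pleistocene; B — Eocene; C — Miocene; span 39.94 million years

A: 1.96 Ma lies in 2.58–0.0117 Ma, so Pleistocene.
B: 41.9 Ma lies in 56–33.9 Ma, so Eocene.
C: 22.65 Ma lies in 23.03–5.333 Ma, so Miocene.
Oldest = 41.9 Ma, youngest = 1.96 Ma → span 39.94 Myr.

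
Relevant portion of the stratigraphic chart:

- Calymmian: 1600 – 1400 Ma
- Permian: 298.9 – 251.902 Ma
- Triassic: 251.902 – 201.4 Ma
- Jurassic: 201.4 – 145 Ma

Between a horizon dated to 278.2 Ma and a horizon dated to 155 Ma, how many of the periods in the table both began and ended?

The older date is 278.2 Ma and the younger is 155 Ma.
Periods with start < 278.2 and end > 155 Ma: Triassic (251.902–201.4).
That is 1 complete period.

1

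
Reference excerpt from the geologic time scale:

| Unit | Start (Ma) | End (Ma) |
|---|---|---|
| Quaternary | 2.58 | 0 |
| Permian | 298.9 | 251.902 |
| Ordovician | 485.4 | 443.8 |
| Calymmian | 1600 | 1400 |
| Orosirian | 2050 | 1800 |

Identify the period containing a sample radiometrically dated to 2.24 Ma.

2.24 Ma lies between 2.58 and 0 Ma, so it falls in the Quaternary.

Quaternary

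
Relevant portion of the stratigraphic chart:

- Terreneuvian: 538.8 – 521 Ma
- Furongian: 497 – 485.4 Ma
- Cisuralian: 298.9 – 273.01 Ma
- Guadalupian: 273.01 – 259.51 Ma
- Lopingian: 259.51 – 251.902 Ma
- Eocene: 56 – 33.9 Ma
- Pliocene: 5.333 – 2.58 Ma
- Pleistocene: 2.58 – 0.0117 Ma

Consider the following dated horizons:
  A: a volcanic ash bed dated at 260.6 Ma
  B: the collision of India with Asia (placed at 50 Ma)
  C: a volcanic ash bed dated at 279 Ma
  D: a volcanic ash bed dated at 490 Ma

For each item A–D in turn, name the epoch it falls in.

A: 260.6 Ma lies in 273.01–259.51 Ma, so Guadalupian.
B: 50 Ma lies in 56–33.9 Ma, so Eocene.
C: 279 Ma lies in 298.9–273.01 Ma, so Cisuralian.
D: 490 Ma lies in 497–485.4 Ma, so Furongian.

A — Guadalupian; B — Eocene; C — Cisuralian; D — Furongian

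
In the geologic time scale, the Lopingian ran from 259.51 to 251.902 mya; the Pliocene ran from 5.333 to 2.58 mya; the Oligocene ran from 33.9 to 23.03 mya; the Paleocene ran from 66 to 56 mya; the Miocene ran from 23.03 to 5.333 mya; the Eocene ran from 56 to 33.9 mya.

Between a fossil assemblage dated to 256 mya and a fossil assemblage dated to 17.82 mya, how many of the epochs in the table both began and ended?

The older date is 256 Ma and the younger is 17.82 Ma.
Epochs with start < 256 and end > 17.82 Ma: Paleocene (66–56), Eocene (56–33.9), Oligocene (33.9–23.03).
That is 3 complete epochs.

3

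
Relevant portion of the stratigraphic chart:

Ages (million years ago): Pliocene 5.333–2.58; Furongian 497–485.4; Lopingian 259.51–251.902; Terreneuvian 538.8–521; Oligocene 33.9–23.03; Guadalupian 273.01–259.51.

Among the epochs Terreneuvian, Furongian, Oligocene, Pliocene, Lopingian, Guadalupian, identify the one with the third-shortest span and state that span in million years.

Oligocene, 10.87 million years

Durations: Terreneuvian 17.8; Furongian 11.6; Oligocene 10.87; Pliocene 2.753; Lopingian 7.608; Guadalupian 13.5 Myr.
Sorted shortest-first: Pliocene (2.753), Lopingian (7.608), Oligocene (10.87), Furongian (11.6), Guadalupian (13.5), Terreneuvian (17.8).
The third shortest is Oligocene at 10.87 Myr.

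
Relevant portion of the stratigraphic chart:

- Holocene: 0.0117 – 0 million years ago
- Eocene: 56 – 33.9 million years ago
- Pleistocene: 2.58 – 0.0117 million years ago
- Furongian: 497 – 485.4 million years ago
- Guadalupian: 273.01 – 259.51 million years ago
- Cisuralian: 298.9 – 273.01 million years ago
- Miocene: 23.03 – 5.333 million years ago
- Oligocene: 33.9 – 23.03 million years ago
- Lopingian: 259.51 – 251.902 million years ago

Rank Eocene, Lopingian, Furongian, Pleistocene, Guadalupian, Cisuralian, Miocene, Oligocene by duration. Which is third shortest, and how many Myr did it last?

Oligocene, 10.87 million years

Start − end for each: Eocene 56 − 33.9 = 22.1; Lopingian 259.51 − 251.902 = 7.608; Furongian 497 − 485.4 = 11.6; Pleistocene 2.58 − 0.0117 = 2.5683; Guadalupian 273.01 − 259.51 = 13.5; Cisuralian 298.9 − 273.01 = 25.89; Miocene 23.03 − 5.333 = 17.697; Oligocene 33.9 − 23.03 = 10.87.
Ranking these from shortest: Pleistocene < Lopingian < Oligocene < Furongian < Guadalupian < Miocene < Eocene < Cisuralian.
Position 3 in that ranking is Oligocene, which lasted 10.87 Myr.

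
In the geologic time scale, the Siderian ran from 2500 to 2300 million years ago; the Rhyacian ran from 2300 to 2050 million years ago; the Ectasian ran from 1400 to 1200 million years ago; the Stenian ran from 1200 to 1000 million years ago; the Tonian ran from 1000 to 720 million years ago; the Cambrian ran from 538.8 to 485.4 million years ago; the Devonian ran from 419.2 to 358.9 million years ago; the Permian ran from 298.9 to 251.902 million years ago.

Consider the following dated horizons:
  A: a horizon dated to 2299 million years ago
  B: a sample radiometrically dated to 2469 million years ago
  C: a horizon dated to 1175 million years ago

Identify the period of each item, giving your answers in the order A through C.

A: 2299 Ma lies in 2300–2050 Ma, so Rhyacian.
B: 2469 Ma lies in 2500–2300 Ma, so Siderian.
C: 1175 Ma lies in 1200–1000 Ma, so Stenian.

A — Rhyacian; B — Siderian; C — Stenian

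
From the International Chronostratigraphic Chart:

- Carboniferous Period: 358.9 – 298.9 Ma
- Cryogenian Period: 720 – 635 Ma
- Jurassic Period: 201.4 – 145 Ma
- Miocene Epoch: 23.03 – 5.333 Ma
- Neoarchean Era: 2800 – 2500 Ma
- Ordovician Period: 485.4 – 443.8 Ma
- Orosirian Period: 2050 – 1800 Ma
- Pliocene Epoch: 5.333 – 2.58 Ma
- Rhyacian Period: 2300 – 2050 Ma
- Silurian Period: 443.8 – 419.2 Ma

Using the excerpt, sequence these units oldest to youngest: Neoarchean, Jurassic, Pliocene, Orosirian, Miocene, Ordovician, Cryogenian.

Neoarchean → Orosirian → Cryogenian → Ordovician → Jurassic → Miocene → Pliocene

The oldest of these is Neoarchean (starts 2800 Ma) and the youngest is Pliocene (ends 2.58 Ma).
In between, by decreasing start age: Orosirian (2050), Cryogenian (720), Ordovician (485.4), Jurassic (201.4), Miocene (23.03).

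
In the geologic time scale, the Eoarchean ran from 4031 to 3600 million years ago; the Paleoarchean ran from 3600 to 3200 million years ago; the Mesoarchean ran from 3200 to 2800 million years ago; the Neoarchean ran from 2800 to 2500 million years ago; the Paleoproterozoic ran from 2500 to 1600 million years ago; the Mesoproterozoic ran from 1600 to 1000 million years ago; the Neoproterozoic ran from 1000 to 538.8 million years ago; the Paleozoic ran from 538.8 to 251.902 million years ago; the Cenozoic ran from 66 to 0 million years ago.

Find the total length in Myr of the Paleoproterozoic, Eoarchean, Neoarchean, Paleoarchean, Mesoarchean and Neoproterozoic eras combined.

Each duration: Paleoproterozoic = 900; Eoarchean = 431; Neoarchean = 300; Paleoarchean = 400; Mesoarchean = 400; Neoproterozoic = 461.2.
Sum: 900 + 431 + 300 + 400 + 400 + 461.2 = 2892.2 Myr.

2892.2 million years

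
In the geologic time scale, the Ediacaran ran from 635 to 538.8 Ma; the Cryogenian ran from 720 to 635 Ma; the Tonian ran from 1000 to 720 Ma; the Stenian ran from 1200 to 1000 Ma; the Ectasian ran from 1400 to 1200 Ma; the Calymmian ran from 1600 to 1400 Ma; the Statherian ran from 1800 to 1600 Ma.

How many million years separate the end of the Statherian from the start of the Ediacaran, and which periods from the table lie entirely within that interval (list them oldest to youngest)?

965 million years; Calymmian, Ectasian, Stenian, Tonian, Cryogenian

End of Statherian = 1600 Ma; start of Ediacaran = 635 Ma.
Gap = 1600 − 635 = 965 Myr.
Periods wholly inside 1600–635 Ma: Calymmian (1600–1400), Ectasian (1400–1200), Stenian (1200–1000), Tonian (1000–720), Cryogenian (720–635).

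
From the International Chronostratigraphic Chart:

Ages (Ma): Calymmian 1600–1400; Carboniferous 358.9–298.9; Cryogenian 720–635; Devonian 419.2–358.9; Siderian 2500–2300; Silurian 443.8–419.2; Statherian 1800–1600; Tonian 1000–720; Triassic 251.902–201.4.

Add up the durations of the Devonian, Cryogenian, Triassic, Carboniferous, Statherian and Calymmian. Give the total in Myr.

655.802 million years

Each duration: Devonian = 60.3; Cryogenian = 85; Triassic = 50.502; Carboniferous = 60; Statherian = 200; Calymmian = 200.
Sum: 60.3 + 85 + 50.502 + 60 + 200 + 200 = 655.802 Myr.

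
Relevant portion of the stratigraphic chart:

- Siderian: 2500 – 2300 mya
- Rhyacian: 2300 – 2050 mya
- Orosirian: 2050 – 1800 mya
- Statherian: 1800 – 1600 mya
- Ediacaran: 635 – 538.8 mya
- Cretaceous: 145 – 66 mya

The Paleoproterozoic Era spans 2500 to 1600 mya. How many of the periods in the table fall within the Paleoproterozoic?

Periods inside 2500–1600 Ma: Siderian, Rhyacian, Orosirian, Statherian — 4 in total.

4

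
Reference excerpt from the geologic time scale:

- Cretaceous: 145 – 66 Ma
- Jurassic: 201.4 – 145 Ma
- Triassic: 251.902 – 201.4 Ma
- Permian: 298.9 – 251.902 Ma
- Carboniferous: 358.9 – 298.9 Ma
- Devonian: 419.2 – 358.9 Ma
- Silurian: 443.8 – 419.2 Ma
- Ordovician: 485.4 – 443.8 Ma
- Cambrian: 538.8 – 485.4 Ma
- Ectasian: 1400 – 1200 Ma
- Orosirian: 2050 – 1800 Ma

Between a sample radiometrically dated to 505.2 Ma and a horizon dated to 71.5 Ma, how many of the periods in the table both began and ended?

7

505.2 Ma sits inside the Cambrian (538.8–485.4) and 71.5 Ma inside the Cretaceous (145–66); neither of those is wholly between the two dates.
The listed periods lying completely between them are Ordovician, Silurian, Devonian, Carboniferous, Permian, Triassic, Jurassic — 7 in all.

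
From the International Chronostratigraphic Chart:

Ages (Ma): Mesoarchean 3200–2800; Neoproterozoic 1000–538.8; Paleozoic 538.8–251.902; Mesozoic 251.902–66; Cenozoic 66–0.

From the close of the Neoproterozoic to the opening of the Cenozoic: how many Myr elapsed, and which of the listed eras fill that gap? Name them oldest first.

472.8 million years; Paleozoic, Mesozoic

The Neoproterozoic closes at 538.8 Ma and the Cenozoic opens at 66 Ma, so the interval is 538.8 − 66 = 472.8 Myr.
An era fits inside if it starts at or after 538.8 Ma and ends at or before 66 Ma; oldest first that gives Paleozoic, Mesozoic.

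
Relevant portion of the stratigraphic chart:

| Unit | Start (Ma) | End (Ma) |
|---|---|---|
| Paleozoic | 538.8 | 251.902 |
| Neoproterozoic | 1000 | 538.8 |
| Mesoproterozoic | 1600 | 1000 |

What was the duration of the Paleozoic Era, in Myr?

286.898 million years

538.8 − 251.902 = 286.898 million years.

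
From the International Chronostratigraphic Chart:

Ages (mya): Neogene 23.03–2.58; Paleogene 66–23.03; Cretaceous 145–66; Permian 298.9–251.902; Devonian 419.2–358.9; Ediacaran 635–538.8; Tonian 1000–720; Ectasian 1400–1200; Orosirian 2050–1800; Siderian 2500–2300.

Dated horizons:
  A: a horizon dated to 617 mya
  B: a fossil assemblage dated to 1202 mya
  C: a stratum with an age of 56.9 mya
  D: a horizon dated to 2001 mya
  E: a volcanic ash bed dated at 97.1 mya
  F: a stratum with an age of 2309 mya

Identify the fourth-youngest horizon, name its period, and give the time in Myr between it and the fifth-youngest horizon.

Sorted youngest-first by Ma: C (56.9), E (97.1), A (617), B (1202), D (2001), F (2309).
The fourth youngest is B at 1202 Ma, which lies in 1400–1200 Ma: the Ectasian.
The fifth youngest is D at 2001 Ma; separation = |1202 − 2001| = 799 Myr.

B, in the Ectasian; 799 million years to D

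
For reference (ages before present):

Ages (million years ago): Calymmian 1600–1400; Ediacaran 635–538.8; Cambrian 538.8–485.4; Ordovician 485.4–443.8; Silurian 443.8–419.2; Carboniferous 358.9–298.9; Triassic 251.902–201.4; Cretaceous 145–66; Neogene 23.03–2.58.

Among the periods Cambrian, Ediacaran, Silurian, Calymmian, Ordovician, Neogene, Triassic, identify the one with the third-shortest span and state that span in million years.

Durations: Cambrian 53.4; Ediacaran 96.2; Silurian 24.6; Calymmian 200; Ordovician 41.6; Neogene 20.45; Triassic 50.502 Myr.
Sorted shortest-first: Neogene (20.45), Silurian (24.6), Ordovician (41.6), Triassic (50.502), Cambrian (53.4), Ediacaran (96.2), Calymmian (200).
The third shortest is Ordovician at 41.6 Myr.

Ordovician, 41.6 million years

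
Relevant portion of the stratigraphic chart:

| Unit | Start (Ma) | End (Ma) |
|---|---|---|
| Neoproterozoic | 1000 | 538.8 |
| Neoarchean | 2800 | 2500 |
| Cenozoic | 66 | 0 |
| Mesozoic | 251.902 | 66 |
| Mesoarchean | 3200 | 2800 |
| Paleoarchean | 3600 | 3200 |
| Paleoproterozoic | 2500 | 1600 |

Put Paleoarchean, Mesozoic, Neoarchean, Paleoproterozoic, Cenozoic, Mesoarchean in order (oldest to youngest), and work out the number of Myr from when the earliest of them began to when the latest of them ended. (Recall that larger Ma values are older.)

Paleoarchean, Mesoarchean, Neoarchean, Paleoproterozoic, Mesozoic, Cenozoic; total span 3600 Myr

Start ages (Ma): Paleoarchean 3600, Mesoarchean 3200, Neoarchean 2800, Paleoproterozoic 2500, Mesozoic 251.902, Cenozoic 66.
Ordered oldest to youngest: Paleoarchean, Mesoarchean, Neoarchean, Paleoproterozoic, Mesozoic, Cenozoic.
Span = 3600 − 0 = 3600 Myr.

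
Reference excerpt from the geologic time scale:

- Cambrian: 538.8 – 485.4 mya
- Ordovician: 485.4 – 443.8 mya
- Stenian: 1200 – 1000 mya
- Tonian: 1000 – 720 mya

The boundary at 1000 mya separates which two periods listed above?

The Stenian ends at 1000 mya and the Tonian begins at 1000 mya, so they share that boundary.

Stenian and Tonian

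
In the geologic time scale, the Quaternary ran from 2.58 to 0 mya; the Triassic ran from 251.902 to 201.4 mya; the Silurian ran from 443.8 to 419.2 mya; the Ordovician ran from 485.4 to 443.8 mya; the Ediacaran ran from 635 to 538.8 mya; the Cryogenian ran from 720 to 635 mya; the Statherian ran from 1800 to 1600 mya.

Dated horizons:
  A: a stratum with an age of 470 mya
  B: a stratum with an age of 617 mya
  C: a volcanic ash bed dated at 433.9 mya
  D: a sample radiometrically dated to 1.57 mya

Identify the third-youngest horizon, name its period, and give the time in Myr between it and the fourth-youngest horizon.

Smaller Ma means younger, so youngest first: D 1.57 < C 433.9 < A 470 < B 617.
Counting 3 along gives A (470 Ma); the excerpt puts that inside the Ordovician, 485.4–443.8 Ma.
Next in line is B (617 Ma), and 617 − 470 = 147 Myr.

A, in the Ordovician; 147 million years to B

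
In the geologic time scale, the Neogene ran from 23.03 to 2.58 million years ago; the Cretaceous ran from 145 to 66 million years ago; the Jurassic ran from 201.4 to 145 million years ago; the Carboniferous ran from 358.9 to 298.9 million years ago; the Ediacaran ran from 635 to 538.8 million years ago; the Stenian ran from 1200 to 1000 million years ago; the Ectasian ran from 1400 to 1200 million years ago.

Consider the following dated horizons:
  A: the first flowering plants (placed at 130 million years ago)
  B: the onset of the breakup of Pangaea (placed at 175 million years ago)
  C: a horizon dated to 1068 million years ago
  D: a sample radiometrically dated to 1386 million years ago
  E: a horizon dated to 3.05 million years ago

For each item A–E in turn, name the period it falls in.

A — Cretaceous; B — Jurassic; C — Stenian; D — Ectasian; E — Neogene

A: 130 Ma lies in 145–66 Ma, so Cretaceous.
B: 175 Ma lies in 201.4–145 Ma, so Jurassic.
C: 1068 Ma lies in 1200–1000 Ma, so Stenian.
D: 1386 Ma lies in 1400–1200 Ma, so Ectasian.
E: 3.05 Ma lies in 23.03–2.58 Ma, so Neogene.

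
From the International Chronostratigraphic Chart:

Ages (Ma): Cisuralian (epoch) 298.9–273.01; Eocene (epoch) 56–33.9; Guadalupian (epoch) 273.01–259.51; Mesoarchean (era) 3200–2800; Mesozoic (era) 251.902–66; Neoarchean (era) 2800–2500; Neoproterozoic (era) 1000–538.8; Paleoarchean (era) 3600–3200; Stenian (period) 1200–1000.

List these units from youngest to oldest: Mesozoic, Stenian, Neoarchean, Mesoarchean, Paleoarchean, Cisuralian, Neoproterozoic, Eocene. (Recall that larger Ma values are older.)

Eocene, Mesozoic, Cisuralian, Neoproterozoic, Stenian, Neoarchean, Mesoarchean, Paleoarchean

The oldest of these is Paleoarchean (starts 3600 Ma) and the youngest is Eocene (ends 33.9 Ma).
In between, by decreasing start age: Mesoarchean (3200), Neoarchean (2800), Stenian (1200), Neoproterozoic (1000), Cisuralian (298.9), Mesozoic (251.902).
Listing youngest first means reversing that sequence.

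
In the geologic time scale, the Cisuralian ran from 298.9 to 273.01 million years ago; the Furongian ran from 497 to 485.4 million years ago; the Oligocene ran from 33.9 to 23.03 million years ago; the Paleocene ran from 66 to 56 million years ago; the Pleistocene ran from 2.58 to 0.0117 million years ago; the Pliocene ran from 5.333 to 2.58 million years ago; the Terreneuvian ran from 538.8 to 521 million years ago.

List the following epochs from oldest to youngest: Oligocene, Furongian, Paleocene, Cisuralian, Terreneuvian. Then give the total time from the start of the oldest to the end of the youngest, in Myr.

Terreneuvian, Furongian, Cisuralian, Paleocene, Oligocene; total span 515.77 Myr

Start ages (Ma): Terreneuvian 538.8, Furongian 497, Cisuralian 298.9, Paleocene 66, Oligocene 33.9.
Ordered oldest to youngest: Terreneuvian, Furongian, Cisuralian, Paleocene, Oligocene.
Span = 538.8 − 23.03 = 515.77 Myr.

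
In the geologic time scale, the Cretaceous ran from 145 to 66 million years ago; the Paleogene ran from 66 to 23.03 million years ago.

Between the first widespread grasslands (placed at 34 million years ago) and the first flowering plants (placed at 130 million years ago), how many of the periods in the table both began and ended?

Checking each listed span, none has both start < 130 Ma and end > 34 Ma — every period straddles one of the two dates or lies outside them — so the count is 0.

0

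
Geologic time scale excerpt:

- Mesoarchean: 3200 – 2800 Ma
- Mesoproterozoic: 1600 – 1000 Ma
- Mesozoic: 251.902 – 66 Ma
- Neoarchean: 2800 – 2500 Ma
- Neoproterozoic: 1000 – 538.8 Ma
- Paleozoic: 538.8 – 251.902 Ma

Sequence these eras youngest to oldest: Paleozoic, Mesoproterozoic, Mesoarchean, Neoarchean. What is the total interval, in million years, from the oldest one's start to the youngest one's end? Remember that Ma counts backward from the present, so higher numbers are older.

Start ages (Ma): Mesoarchean 3200, Neoarchean 2800, Mesoproterozoic 1600, Paleozoic 538.8.
Ordered youngest to oldest: Paleozoic, Mesoproterozoic, Neoarchean, Mesoarchean.
Span = 3200 − 251.902 = 2948.098 Myr.

Paleozoic → Mesoproterozoic → Neoarchean → Mesoarchean; total span 2948.098 Myr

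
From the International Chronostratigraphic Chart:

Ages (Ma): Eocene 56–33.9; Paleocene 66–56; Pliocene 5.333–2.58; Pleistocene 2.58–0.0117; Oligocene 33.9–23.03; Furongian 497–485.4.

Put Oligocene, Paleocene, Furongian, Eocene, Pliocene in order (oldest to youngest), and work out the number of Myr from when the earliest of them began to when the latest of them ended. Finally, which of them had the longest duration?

Furongian → Paleocene → Eocene → Oligocene → Pliocene; total span 494.42 Myr; longest is Eocene

Start ages (Ma): Furongian 497, Paleocene 66, Eocene 56, Oligocene 33.9, Pliocene 5.333.
Ordered oldest to youngest: Furongian, Paleocene, Eocene, Oligocene, Pliocene.
Span = 497 − 2.58 = 494.42 Myr.
Durations: Eocene 22.1, Furongian 11.6, Pliocene 2.753, Paleocene 10, Oligocene 10.87 → longest is Eocene (22.1 Myr).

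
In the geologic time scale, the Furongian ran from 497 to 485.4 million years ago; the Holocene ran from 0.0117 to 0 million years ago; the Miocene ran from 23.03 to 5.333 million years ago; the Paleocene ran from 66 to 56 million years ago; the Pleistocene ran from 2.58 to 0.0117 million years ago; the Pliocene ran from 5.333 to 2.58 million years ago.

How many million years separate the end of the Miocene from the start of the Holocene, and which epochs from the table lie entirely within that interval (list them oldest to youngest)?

End of Miocene = 5.333 Ma; start of Holocene = 0.0117 Ma.
Gap = 5.333 − 0.0117 = 5.3213 Myr.
Epochs wholly inside 5.333–0.0117 Ma: Pliocene (5.333–2.58), Pleistocene (2.58–0.0117).

5.3213 million years; Pliocene, Pleistocene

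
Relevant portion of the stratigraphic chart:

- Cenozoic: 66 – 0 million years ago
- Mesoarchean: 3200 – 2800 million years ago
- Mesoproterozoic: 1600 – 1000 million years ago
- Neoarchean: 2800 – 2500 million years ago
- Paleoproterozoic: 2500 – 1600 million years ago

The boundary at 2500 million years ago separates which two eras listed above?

Neoarchean and Paleoproterozoic

The Neoarchean ends at 2500 million years ago and the Paleoproterozoic begins at 2500 million years ago, so they share that boundary.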